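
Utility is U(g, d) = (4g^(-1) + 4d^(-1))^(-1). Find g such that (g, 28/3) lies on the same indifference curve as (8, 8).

U depends on (g, d) only through S = 4g^(-1) + 4d^(-1), so equal utility means equal S. At (8, 8): S = 1.
With d = 28/3: 4·(28/3)^(-1) = 3/7, so 4g^(-1) = 1 − 3/7 = 4/7, i.e. g^(-1) = 1/7.
Hence g = 1/(1/7) = 7.
Check: U(7, 28/3) = 1.

g = 7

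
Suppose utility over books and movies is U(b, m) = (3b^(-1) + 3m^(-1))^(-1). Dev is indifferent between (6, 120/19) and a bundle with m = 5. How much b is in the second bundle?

b = 8

U depends on (b, m) only through S = 3b^(-1) + 3m^(-1), so equal utility means equal S. At (6, 120/19): S = 39/40.
With m = 5: 3·5^(-1) = 0.6, so 3b^(-1) = 39/40 − 0.6 = 0.375, i.e. b^(-1) = 0.125.
Hence b = 1/0.125 = 8.
Check: U(8, 5) = 1.0256.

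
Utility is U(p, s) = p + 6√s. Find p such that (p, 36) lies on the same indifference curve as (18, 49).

p = 24

U(18, 49) = 60.
Set U(p, 36) = 60 and solve.
With s = 36: √36 = 6, so p = 60 − 6·6 = 24.
Check: U(24, 36) = 60.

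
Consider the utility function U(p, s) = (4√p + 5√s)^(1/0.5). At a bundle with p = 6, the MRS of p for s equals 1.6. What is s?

s = 24

For CES with ρ = 0.5, MRS = (4/5)·√(s/p).
Setting (4/5)·√(s/6) = 1.6 gives √(s/6) = 2, so s/6 = 4 and s = 24.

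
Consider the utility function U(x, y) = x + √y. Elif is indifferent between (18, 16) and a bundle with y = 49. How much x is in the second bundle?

U(18, 16) = 22.
Set U(x, 49) = 22 and solve.
With y = 49: √49 = 7, so x = 22 − 7 = 15.
Check: U(15, 49) = 22.

x = 15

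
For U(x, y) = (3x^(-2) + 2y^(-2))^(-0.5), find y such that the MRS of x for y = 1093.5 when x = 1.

y = 9

For CES with ρ = -2, MRS = (3/2)·(y/x)^3.
Setting (3/2)·(y/1)^3 = 1093.5 gives (y/1)^3 = 729, so y/1 = 9 and y = 9.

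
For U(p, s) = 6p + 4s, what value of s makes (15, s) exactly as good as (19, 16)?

U(19, 16) = 178.
Set U(15, s) = 178 and solve.
6·15 + 4s = 178 ⇒ 4s = 88 ⇒ s = 22.
Check: U(15, 22) = 178.

s = 22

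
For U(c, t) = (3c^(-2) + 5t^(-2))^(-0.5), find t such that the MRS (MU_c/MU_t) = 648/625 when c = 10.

t = 12

For CES with ρ = -2, MRS = (3/5)·(t/c)^3.
Setting (3/5)·(t/10)^3 = 648/625 gives (t/10)^3 = 216/125, so t/10 = 1.2 and t = 12.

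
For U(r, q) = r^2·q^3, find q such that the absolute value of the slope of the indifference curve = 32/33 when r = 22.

MU_r = 2·r·q^3 and MU_q = 3·r^2·q^2.
MRS = MU_r/MU_q = (2/3)·q/r.
Substitute r = 22: MRS = q/33. Setting q/33 = 32/33 gives q = (32/33)·33 = 32.

q = 32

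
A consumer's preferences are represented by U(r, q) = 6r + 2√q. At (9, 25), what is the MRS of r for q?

MU_r = 6, MU_q = 2/(2√q).
MRS = 6 ÷ (2/(2√q)).
At (9, 25): MRS = 30.
So at (9, 25) the consumer would give up 30 units of q for one more unit of r.

MRS = 30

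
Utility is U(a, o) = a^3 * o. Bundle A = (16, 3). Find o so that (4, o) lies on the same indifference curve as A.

o = 192

U(16, 3) = 12288.
Set U(4, o) = 12288 and solve.
With a = 4: 4^3 = 64, so o = 12288/64 = 192.
Check: U(4, 192) = 12288.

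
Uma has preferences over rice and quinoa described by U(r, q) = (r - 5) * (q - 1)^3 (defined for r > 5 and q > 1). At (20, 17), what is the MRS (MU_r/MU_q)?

MU_r = (q−1)^3, MU_q = 3·(r−5)·(q−1)^2.
MRS = (1/3)·(q−1)/(r−5).
At (20, 17): MRS = 16/45.
So at (20, 17) the consumer would give up 16/45 units of q for one more unit of r.

MRS = 16/45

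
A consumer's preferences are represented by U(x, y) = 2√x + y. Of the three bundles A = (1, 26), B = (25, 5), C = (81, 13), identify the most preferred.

Bundle C

Evaluate utility at each bundle:
U(A) = 28.000.
U(B) = 15.000.
U(C) = 31.000.
Highest utility is C, so C ≻ A ≻ B.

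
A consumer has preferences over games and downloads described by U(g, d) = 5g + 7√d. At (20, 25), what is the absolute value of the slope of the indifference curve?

MU_g = 5, MU_d = 7/(2√d).
MRS = 5 ÷ (7/(2√d)).
At (20, 25): MRS = 50/7.
So at (20, 25) the consumer would give up 50/7 units of d for one more unit of g.

MRS = 50/7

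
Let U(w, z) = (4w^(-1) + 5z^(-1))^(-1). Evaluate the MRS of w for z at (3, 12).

MRS = 12.8

For CES with ρ = -1, MRS = (4/5)·(z/w)^2.
At (3, 12): MRS = 12.8.
That is, one extra unit of w is worth 12.8 units of z at the margin.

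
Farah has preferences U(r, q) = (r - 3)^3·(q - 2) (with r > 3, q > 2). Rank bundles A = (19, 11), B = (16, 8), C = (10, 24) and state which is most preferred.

Evaluate utility at each bundle:
U(A) = 36864.
U(B) = 13182.
U(C) = 7546.
Highest utility is A, so A ≻ B ≻ C.

Bundle A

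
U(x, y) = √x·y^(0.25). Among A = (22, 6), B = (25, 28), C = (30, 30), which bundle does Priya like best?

Evaluate utility at each bundle:
U(A) = 7.341.
U(B) = 11.502.
U(C) = 12.819.
Highest utility is C, so C ≻ B ≻ A.

Bundle C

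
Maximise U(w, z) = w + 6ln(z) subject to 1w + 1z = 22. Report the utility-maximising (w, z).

MU_w = 1, MU_z = 6/z.
MRS = 1 ÷ (6/z).
Tangency: set MRS = p_w/p_z = 1/1 = 1.
MRS depends only on z: (1/6)·z = 1 ⇒ z* = 1/(1/6) = 6.
From the budget, 1·w = 22 − 1·6 = 16, so w* = 16.

w* = 16, z* = 6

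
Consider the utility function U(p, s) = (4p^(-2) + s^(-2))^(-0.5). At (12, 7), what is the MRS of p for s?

MRS = 343/432

For CES with ρ = -2, MRS = (4/1)·(s/p)^3.
At (12, 7): MRS = 343/432.
The indifference curve has slope −343/432 at this bundle.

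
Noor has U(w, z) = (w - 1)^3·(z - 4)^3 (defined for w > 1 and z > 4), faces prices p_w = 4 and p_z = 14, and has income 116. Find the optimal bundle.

w* = 8, z* = 6

MU_w = 3·(w−1)^2·(z−4)^3, MU_z = 3·(w−1)^3·(z−4)^2.
MRS = (z−4)/(w−1).
Tangency: set MRS = p_w/p_z = 4/14 = 2/7.
So (z − 4)/(w − 1) = 2/7, i.e. (z − 4) = (2/7)·(w − 1).
Rewrite the budget in excess-of-subsistence terms: 4·(w − 1) + 14·(z − 4) = 116 − 4·1 − 14·4 = 56.
Substituting, 8·(w − 1) = 56, so w − 1 = 7 and w* = 8.
Then z − 4 = (2/7)·7 = 2, so z* = 6.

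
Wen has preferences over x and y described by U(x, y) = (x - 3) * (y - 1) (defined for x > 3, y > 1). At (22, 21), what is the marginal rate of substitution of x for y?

MRS = 20/19

MU_x = (y−1), MU_y = (x−3).
MRS = (y−1)/(x−3).
At (22, 21): MRS = 20/19.
The indifference curve has slope −20/19 at this bundle.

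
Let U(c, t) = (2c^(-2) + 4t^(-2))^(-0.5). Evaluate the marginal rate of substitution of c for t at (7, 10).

MRS = 500/343

For CES with ρ = -2, MRS = (2/4)·(t/c)^3.
At (7, 10): MRS = 500/343.
So at (7, 10) the consumer would give up 500/343 units of t for one more unit of c.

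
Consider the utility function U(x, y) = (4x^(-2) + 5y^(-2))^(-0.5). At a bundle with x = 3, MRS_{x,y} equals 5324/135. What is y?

For CES with ρ = -2, MRS = (4/5)·(y/x)^3.
Setting (4/5)·(y/3)^3 = 5324/135 gives (y/3)^3 = 1331/27, so y/3 = 11/3 and y = 11.

y = 11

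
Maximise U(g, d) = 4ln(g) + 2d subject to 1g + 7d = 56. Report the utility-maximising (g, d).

g* = 14, d* = 6

MU_g = 4/g, MU_d = 2.
MRS = 4/g ÷ 2.
Tangency: set MRS = p_g/p_d = 1/7.
MRS depends only on g: 2/g = 1/7 ⇒ g* = 2/(1/7) = 14.
From the budget, 7·d = 56 − 1·14 = 42, so d* = 6.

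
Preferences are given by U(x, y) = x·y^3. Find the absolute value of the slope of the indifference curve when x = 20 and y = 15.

MU_x = y^3 and MU_y = 3·x·y^2.
MRS = MU_x/MU_y = (1/3)·y/x.
At (20, 15): MRS = 0.25.
So at (20, 15) the consumer would give up 0.25 units of y for one more unit of x.

MRS = 0.25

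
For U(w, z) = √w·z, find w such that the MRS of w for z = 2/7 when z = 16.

w = 28

MU_w = 0.5·w^(-0.5)·z and MU_z = √w.
MRS = MU_w/MU_z = (0.5)·z/w.
Substitute z = 16: MRS = 8/w. Setting 8/w = 2/7 gives w = 8/(2/7) = 28.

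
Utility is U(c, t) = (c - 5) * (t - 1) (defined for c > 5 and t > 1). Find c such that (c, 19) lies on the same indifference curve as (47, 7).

U(47, 7) = 252.
Set U(c, 19) = 252 and solve.
With t = 19: (19 − 1) = 18, so (c − 5) = 252/18 = 14.
So c = 5 + 14 = 19.
Check: U(19, 19) = 252.

c = 19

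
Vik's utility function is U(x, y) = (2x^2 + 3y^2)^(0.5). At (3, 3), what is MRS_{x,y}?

For CES with ρ = 2, MRS = (2/3)·(y/x)^(-1).
At (3, 3): MRS = 2/3.
That is, one extra unit of x is worth 2/3 units of y at the margin.

MRS = 2/3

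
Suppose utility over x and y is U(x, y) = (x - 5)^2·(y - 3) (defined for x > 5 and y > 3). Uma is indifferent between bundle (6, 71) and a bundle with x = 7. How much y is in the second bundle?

U(6, 71) = 68.
Set U(7, y) = 68 and solve.
With x = 7: (7 − 5)^2 = 4, so (y − 3) = 68/4 = 17.
So y = 3 + 17 = 20.
Check: U(7, 20) = 68.

y = 20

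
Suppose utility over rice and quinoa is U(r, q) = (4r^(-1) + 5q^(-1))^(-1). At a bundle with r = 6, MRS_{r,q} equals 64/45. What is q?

q = 8

For CES with ρ = -1, MRS = (4/5)·(q/r)^2.
Setting (4/5)·(q/6)^2 = 64/45 gives (q/6)^2 = 16/9, so q/6 = 4/3 and q = 8.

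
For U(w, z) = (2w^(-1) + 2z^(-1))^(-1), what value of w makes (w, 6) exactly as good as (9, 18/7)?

U depends on (w, z) only through S = 2w^(-1) + 2z^(-1), so equal utility means equal S. At (9, 18/7): S = 1.
With z = 6: 2·6^(-1) = 1/3, so 2w^(-1) = 1 − 1/3 = 2/3, i.e. w^(-1) = 1/3.
Hence w = 1/(1/3) = 3.
Check: U(3, 6) = 1.

w = 3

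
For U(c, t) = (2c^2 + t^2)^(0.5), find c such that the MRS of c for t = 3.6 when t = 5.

For CES with ρ = 2, MRS = (2/1)·(t/c)^(-1).
Setting (2/1)·(5/c)^(-1) = 3.6 gives (5/c)^(-1) = 1.8, so 5/c = 5/9 and c = 9.

c = 9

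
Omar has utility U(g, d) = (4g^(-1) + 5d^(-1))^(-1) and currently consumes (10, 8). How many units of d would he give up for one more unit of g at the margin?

MRS = 64/125

For CES with ρ = -1, MRS = (4/5)·(d/g)^2.
At (10, 8): MRS = 64/125.
The indifference curve has slope −64/125 at this bundle.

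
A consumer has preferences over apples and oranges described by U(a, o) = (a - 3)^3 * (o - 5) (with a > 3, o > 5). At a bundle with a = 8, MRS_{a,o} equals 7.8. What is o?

MU_a = 3·(a−3)^2·(o−5), MU_o = (a−3)^3.
MRS = (3/1)·(o−5)/(a−3).
Substitute a = 8: MRS = (o − 5)/(5/3). Setting this equal to 7.8 gives o − 5 = 7.8·(5/3) = 13, so o = 18.

o = 18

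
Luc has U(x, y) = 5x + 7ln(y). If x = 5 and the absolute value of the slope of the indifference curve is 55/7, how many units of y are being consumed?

y = 11

MU_x = 5, MU_y = 7/y.
MRS = 5 ÷ (7/y).
MRS depends only on y: (5/7)·y = 55/7 ⇒ y = (55/7)/(5/7) = 11.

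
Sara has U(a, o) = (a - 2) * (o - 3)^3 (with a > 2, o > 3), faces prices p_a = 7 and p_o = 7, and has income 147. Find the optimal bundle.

a* = 6, o* = 15

MU_a = (o−3)^3, MU_o = 3·(a−2)·(o−3)^2.
MRS = (1/3)·(o−3)/(a−2).
Tangency: set MRS = p_a/p_o = 7/7 = 1.
So (1/3)·(o − 3)/(a − 2) = 1, i.e. (o − 3) = 3·(a − 2).
Rewrite the budget in excess-of-subsistence terms: 7·(a − 2) + 7·(o − 3) = 147 − 7·2 − 7·3 = 112.
Substituting, 28·(a − 2) = 112, so a − 2 = 4 and a* = 6.
Then o − 3 = 3·4 = 12, so o* = 15.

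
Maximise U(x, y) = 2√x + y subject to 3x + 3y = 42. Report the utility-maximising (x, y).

MU_x = 2/(2√x), MU_y = 1.
MRS = 2/(2√x) ÷ 1.
Tangency: set MRS = p_x/p_y = 3/3 = 1.
MRS depends only on x: 1/√x = 1 ⇒ √x = 1/1 = 1 ⇒ x* = 1.
From the budget, 3·y = 42 − 3·1 = 39, so y* = 13.

x* = 1, y* = 13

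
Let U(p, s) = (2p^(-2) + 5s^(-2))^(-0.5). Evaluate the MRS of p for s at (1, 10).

MRS = 400

For CES with ρ = -2, MRS = (2/5)·(s/p)^3.
At (1, 10): MRS = 400.
That is, one extra unit of p is worth 400 units of s at the margin.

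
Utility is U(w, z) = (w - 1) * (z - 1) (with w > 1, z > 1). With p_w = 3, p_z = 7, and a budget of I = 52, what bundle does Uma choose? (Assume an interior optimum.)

w* = 8, z* = 4

MU_w = (z−1), MU_z = (w−1).
MRS = (z−1)/(w−1).
Tangency: set MRS = p_w/p_z = 3/7.
So (z − 1)/(w − 1) = 3/7, i.e. (z − 1) = (3/7)·(w − 1).
Rewrite the budget in excess-of-subsistence terms: 3·(w − 1) + 7·(z − 1) = 52 − 3·1 − 7·1 = 42.
Substituting, 6·(w − 1) = 42, so w − 1 = 7 and w* = 8.
Then z − 1 = (3/7)·7 = 3, so z* = 4.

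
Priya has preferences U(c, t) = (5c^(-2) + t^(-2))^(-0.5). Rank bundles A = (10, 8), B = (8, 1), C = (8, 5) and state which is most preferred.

Bundle A

Evaluate utility at each bundle:
U(A) = 3.904.
U(B) = 0.963.
U(C) = 2.910.
Highest utility is A, so A ≻ C ≻ B.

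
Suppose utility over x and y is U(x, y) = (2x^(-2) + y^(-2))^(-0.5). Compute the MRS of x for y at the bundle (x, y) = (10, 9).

MRS = 729/500

For CES with ρ = -2, MRS = (2/1)·(y/x)^3.
At (10, 9): MRS = 729/500.
That is, one extra unit of x is worth 729/500 units of y at the margin.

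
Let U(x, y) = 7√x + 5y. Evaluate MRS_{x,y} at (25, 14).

MRS = 7/50

MU_x = 7/(2√x), MU_y = 5.
MRS = 7/(2√x) ÷ 5.
At (25, 14): MRS = 7/50.
The indifference curve has slope −7/50 at this bundle.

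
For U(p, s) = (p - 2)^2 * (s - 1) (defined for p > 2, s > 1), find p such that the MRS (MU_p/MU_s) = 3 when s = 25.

MU_p = 2·(p−2)·(s−1), MU_s = (p−2)^2.
MRS = (2/1)·(s−1)/(p−2).
Substitute s = 25: MRS = 48/(p − 2). Setting this equal to 3 gives p − 2 = 48/3 = 16, so p = 18.

p = 18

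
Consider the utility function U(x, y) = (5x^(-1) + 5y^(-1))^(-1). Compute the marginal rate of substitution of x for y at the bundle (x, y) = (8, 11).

For CES with ρ = -1, MRS = (y/x)^2.
At (8, 11): MRS = 121/64.
The indifference curve has slope −121/64 at this bundle.

MRS = 121/64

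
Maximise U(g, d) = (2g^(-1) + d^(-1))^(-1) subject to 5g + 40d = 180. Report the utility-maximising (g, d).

For CES with ρ = -1, MRS = (2/1)·(d/g)^2.
Tangency: set MRS = p_g/p_d = 5/40 = 0.125.
So (d/g)^2 = 1/16; taking the square root, d/g = 0.25, i.e. d = 0.25·g.
Substitute into the budget 5·g + 40·d = 180: 15·g = 180, so g* = 12 and d* = 0.25·12 = 3.

g* = 12, d* = 3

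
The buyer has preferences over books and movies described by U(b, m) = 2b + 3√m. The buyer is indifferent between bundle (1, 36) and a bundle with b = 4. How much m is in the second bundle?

U(1, 36) = 20.
Set U(4, m) = 20 and solve.
With b = 4: 3√m = 20 − 2·4 = 12, so √m = 4 and m = 16.
Check: U(4, 16) = 20.

m = 16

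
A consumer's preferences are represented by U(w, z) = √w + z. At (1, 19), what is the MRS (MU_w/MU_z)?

MRS = 0.5

MU_w = 1/(2√w), MU_z = 1.
MRS = 1/(2√w) ÷ 1.
At (1, 19): MRS = 0.5.
The indifference curve has slope −0.5 at this bundle.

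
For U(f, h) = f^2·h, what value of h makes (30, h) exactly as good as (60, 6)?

h = 24

U(60, 6) = 21600.
Set U(30, h) = 21600 and solve.
With f = 30: 30^2 = 900, so h = 21600/900 = 24.
Check: U(30, 24) = 21600.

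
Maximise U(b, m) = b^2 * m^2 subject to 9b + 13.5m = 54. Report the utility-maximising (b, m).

b* = 3, m* = 2

MU_b = 2·b·m^2 and MU_m = 2·b^2·m.
MRS = MU_b/MU_m = m/b.
Tangency: set MRS = p_b/p_m = 9/13.5 = 2/3.
So m/b = 2/3, i.e. m = (2/3)·b.
Substitute into the budget 9·b + 13.5·m = 54: 18·b = 54, so b* = 3.
Then m* = (2/3)·3 = 2.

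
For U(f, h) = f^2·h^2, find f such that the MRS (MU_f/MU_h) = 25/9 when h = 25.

MU_f = 2·f·h^2 and MU_h = 2·f^2·h.
MRS = MU_f/MU_h = h/f.
Substitute h = 25: MRS = 25/f. Setting 25/f = 25/9 gives f = 25/(25/9) = 9.

f = 9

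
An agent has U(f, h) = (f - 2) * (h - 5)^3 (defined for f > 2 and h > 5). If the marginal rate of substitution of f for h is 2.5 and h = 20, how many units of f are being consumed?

f = 4

MU_f = (h−5)^3, MU_h = 3·(f−2)·(h−5)^2.
MRS = (1/3)·(h−5)/(f−2).
Substitute h = 20: MRS = 5/(f − 2). Setting this equal to 2.5 gives f − 2 = 5/2.5 = 2, so f = 4.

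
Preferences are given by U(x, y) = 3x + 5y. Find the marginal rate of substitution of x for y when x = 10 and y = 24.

MRS = 0.6

MU_x = 3, MU_y = 5, so MRS = 3/5 = 0.6 at every bundle.
At (10, 24): MRS = 0.6.
So at (10, 24) the consumer would give up 0.6 units of y for one more unit of x.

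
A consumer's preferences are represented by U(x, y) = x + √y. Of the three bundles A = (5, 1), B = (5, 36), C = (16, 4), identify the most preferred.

Bundle C

Evaluate utility at each bundle:
U(A) = 6.000.
U(B) = 11.000.
U(C) = 18.000.
Highest utility is C, so C ≻ B ≻ A.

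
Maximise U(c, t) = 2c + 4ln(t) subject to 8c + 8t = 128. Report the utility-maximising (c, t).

c* = 14, t* = 2

MU_c = 2, MU_t = 4/t.
MRS = 2 ÷ (4/t).
Tangency: set MRS = p_c/p_t = 8/8 = 1.
MRS depends only on t: 0.5·t = 1 ⇒ t* = 1/0.5 = 2.
From the budget, 8·c = 128 − 8·2 = 112, so c* = 14.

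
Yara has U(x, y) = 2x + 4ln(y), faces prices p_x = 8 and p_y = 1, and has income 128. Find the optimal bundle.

x* = 14, y* = 16

MU_x = 2, MU_y = 4/y.
MRS = 2 ÷ (4/y).
Tangency: set MRS = p_x/p_y = 8/1 = 8.
MRS depends only on y: 0.5·y = 8 ⇒ y* = 8/0.5 = 16.
From the budget, 8·x = 128 − 1·16 = 112, so x* = 14.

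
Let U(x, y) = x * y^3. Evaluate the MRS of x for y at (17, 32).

MRS = 32/51

MU_x = y^3 and MU_y = 3·x·y^2.
MRS = MU_x/MU_y = (1/3)·y/x.
At (17, 32): MRS = 32/51.
That is, one extra unit of x is worth 32/51 units of y at the margin.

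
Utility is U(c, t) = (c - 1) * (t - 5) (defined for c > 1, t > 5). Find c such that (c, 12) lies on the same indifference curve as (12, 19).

U(12, 19) = 154.
Set U(c, 12) = 154 and solve.
With t = 12: (12 − 5) = 7, so (c − 1) = 154/7 = 22.
So c = 1 + 22 = 23.
Check: U(23, 12) = 154.

c = 23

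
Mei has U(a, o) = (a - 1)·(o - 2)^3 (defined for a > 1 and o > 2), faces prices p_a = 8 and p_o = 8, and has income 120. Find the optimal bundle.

MU_a = (o−2)^3, MU_o = 3·(a−1)·(o−2)^2.
MRS = (1/3)·(o−2)/(a−1).
Tangency: set MRS = p_a/p_o = 8/8 = 1.
So (1/3)·(o − 2)/(a − 1) = 1, i.e. (o − 2) = 3·(a − 1).
Rewrite the budget in excess-of-subsistence terms: 8·(a − 1) + 8·(o − 2) = 120 − 8·1 − 8·2 = 96.
Substituting, 32·(a − 1) = 96, so a − 1 = 3 and a* = 4.
Then o − 2 = 3·3 = 9, so o* = 11.

a* = 4, o* = 11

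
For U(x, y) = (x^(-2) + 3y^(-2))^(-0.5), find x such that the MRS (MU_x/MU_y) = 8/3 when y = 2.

x = 1

For CES with ρ = -2, MRS = (1/3)·(y/x)^3.
Setting (1/3)·(2/x)^3 = 8/3 gives (2/x)^3 = 8, so 2/x = 2 and x = 1.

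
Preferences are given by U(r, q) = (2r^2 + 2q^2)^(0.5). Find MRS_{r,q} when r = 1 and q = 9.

MRS = 1/9

For CES with ρ = 2, MRS = (q/r)^(-1).
At (1, 9): MRS = 1/9.
So at (1, 9) the consumer would give up 1/9 units of q for one more unit of r.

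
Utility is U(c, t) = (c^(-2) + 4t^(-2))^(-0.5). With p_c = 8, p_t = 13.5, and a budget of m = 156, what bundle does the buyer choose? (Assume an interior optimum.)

c* = 6, t* = 8

For CES with ρ = -2, MRS = (1/4)·(t/c)^3.
Tangency: set MRS = p_c/p_t = 8/13.5 = 16/27.
So (t/c)^3 = 64/27; taking the cube root, t/c = 4/3, i.e. t = (4/3)·c.
Substitute into the budget 8·c + 13.5·t = 156: 26·c = 156, so c* = 6 and t* = (4/3)·6 = 8.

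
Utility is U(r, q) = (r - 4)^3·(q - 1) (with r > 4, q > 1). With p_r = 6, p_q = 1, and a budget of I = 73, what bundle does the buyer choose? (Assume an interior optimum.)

MU_r = 3·(r−4)^2·(q−1), MU_q = (r−4)^3.
MRS = (3/1)·(q−1)/(r−4).
Tangency: set MRS = p_r/p_q = 6/1 = 6.
So (3/1)·(q − 1)/(r − 4) = 6, i.e. (q − 1) = 2·(r − 4).
Rewrite the budget in excess-of-subsistence terms: 6·(r − 4) + 1·(q − 1) = 73 − 6·4 − 1·1 = 48.
Substituting, 8·(r − 4) = 48, so r − 4 = 6 and r* = 10.
Then q − 1 = 2·6 = 12, so q* = 13.

r* = 10, q* = 13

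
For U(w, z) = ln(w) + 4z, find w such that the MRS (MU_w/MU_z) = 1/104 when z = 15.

w = 26

MU_w = 1/w, MU_z = 4.
MRS = 1/w ÷ 4.
MRS depends only on w: 0.25/w = 1/104 ⇒ w = 0.25/(1/104) = 26.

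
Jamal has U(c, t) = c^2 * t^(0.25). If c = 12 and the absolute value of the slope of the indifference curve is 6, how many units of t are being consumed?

t = 9

MU_c = 2·c·t^(0.25) and MU_t = 0.25·c^2·t^(-0.75).
MRS = MU_c/MU_t = (8)·t/c.
Substitute c = 12: MRS = t/1.5. Setting t/1.5 = 6 gives t = 6·1.5 = 9.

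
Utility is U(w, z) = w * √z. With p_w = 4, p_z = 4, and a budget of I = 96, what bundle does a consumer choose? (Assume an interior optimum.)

MU_w = √z and MU_z = 0.5·w·z^(-0.5).
MRS = MU_w/MU_z = (2)·z/w.
Tangency: set MRS = p_w/p_z = 4/4 = 1.
So (2)·z/w = 1, i.e. z = 0.5·w.
Substitute into the budget 4·w + 4·z = 96: 6·w = 96, so w* = 16.
Then z* = 0.5·16 = 8.

w* = 16, z* = 8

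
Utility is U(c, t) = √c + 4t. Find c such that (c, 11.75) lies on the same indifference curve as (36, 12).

c = 49

U(36, 12) = 54.
Set U(c, 11.75) = 54 and solve.
With t = 11.75: √c = 54 − 4·11.75 = 7, so √c = 7 and c = 49.
Check: U(49, 11.75) = 54.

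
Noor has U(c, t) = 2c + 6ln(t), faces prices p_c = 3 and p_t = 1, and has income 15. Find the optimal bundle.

MU_c = 2, MU_t = 6/t.
MRS = 2 ÷ (6/t).
Tangency: set MRS = p_c/p_t = 3/1 = 3.
MRS depends only on t: (1/3)·t = 3 ⇒ t* = 3/(1/3) = 9.
From the budget, 3·c = 15 − 1·9 = 6, so c* = 2.

c* = 2, t* = 9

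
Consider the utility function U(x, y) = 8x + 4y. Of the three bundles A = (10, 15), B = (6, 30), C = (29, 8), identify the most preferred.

Bundle C

Evaluate utility at each bundle:
U(A) = 140.
U(B) = 168.
U(C) = 264.
Highest utility is C, so C ≻ B ≻ A.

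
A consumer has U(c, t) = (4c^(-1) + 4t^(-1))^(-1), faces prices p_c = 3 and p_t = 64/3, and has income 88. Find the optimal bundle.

c* = 8, t* = 3

For CES with ρ = -1, MRS = (t/c)^2.
Tangency: set MRS = p_c/p_t = 3/(64/3) = 9/64.
So (t/c)^2 = 9/64; taking the square root, t/c = 0.375, i.e. t = 0.375·c.
Substitute into the budget 3·c + (64/3)·t = 88: 11·c = 88, so c* = 8 and t* = 0.375·8 = 3.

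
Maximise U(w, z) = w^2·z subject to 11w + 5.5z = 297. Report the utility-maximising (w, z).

w* = 18, z* = 18

MU_w = 2·w·z and MU_z = w^2.
MRS = MU_w/MU_z = (2/1)·z/w.
Tangency: set MRS = p_w/p_z = 11/5.5 = 2.
So (2/1)·z/w = 2, i.e. z = w.
Substitute into the budget 11·w + 5.5·z = 297: 16.5·w = 297, so w* = 18.
Then z* = 18.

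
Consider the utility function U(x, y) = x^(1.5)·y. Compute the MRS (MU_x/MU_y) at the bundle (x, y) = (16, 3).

MRS = 9/32

MU_x = 1.5·√x·y and MU_y = x^(1.5).
MRS = MU_x/MU_y = (1.5)·y/x.
At (16, 3): MRS = 9/32.
So at (16, 3) the consumer would give up 9/32 units of y for one more unit of x.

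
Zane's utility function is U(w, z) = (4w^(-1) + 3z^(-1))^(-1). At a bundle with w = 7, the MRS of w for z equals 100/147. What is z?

z = 5

For CES with ρ = -1, MRS = (4/3)·(z/w)^2.
Setting (4/3)·(z/7)^2 = 100/147 gives (z/7)^2 = 25/49, so z/7 = 5/7 and z = 5.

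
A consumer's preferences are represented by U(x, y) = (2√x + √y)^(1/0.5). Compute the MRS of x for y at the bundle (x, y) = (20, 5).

MRS = 1

For CES with ρ = 0.5, MRS = (2/1)·√(y/x).
At (20, 5): MRS = 1.
The indifference curve has slope −1 at this bundle.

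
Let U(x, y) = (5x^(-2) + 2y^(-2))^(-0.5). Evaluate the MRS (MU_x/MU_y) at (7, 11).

MRS = 6655/686

For CES with ρ = -2, MRS = (5/2)·(y/x)^3.
At (7, 11): MRS = 6655/686.
The indifference curve has slope −6655/686 at this bundle.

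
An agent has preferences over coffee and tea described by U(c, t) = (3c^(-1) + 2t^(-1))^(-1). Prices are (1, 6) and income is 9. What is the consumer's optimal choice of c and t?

c* = 3, t* = 1

For CES with ρ = -1, MRS = (3/2)·(t/c)^2.
Tangency: set MRS = p_c/p_t = 1/6.
So (t/c)^2 = 1/9; taking the square root, t/c = 1/3, i.e. t = (1/3)·c.
Substitute into the budget 1·c + 6·t = 9: 3·c = 9, so c* = 3 and t* = (1/3)·3 = 1.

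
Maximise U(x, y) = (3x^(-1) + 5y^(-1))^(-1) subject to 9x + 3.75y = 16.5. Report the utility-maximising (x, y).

For CES with ρ = -1, MRS = (3/5)·(y/x)^2.
Tangency: set MRS = p_x/p_y = 9/3.75 = 2.4.
So (y/x)^2 = 4; taking the square root, y/x = 2, i.e. y = 2·x.
Substitute into the budget 9·x + 3.75·y = 16.5: 16.5·x = 16.5, so x* = 1 and y* = 2·1 = 2.

x* = 1, y* = 2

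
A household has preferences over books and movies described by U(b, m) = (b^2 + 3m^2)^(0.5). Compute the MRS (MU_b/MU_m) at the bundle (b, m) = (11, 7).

MRS = 11/21

For CES with ρ = 2, MRS = (1/3)·(m/b)^(-1).
At (11, 7): MRS = 11/21.
The indifference curve has slope −11/21 at this bundle.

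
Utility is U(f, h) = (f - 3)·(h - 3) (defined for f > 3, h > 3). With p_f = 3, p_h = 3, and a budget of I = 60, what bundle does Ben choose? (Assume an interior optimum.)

MU_f = (h−3), MU_h = (f−3).
MRS = (h−3)/(f−3).
Tangency: set MRS = p_f/p_h = 3/3 = 1.
So (h − 3)/(f − 3) = 1, i.e. (h − 3) = (f − 3).
Rewrite the budget in excess-of-subsistence terms: 3·(f − 3) + 3·(h − 3) = 60 − 3·3 − 3·3 = 42.
Substituting, 6·(f − 3) = 42, so f − 3 = 7 and f* = 10.
Then h − 3 = 7, so h* = 10.

f* = 10, h* = 10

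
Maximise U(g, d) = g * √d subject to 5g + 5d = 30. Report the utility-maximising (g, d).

MU_g = √d and MU_d = 0.5·g·d^(-0.5).
MRS = MU_g/MU_d = (2)·d/g.
Tangency: set MRS = p_g/p_d = 5/5 = 1.
So (2)·d/g = 1, i.e. d = 0.5·g.
Substitute into the budget 5·g + 5·d = 30: 7.5·g = 30, so g* = 4.
Then d* = 0.5·4 = 2.

g* = 4, d* = 2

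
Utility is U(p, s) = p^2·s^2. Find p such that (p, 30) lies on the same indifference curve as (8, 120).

U(8, 120) = 921600.
Set U(p, 30) = 921600 and solve.
With s = 30: 30^2 = 900, so p^2 = 921600/900 = 1024; taking the square root, p = 32.
Check: U(32, 30) = 921600.

p = 32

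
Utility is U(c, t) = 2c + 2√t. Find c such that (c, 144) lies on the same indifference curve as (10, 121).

U(10, 121) = 42.
Set U(c, 144) = 42 and solve.
With t = 144: √144 = 12, so 2c = 42 − 2·12 = 18 and c = 9.
Check: U(9, 144) = 42.

c = 9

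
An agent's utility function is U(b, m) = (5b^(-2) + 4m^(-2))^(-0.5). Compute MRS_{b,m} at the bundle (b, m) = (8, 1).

For CES with ρ = -2, MRS = (5/4)·(m/b)^3.
At (8, 1): MRS = 5/2048.
So at (8, 1) the consumer would give up 5/2048 units of m for one more unit of b.

MRS = 5/2048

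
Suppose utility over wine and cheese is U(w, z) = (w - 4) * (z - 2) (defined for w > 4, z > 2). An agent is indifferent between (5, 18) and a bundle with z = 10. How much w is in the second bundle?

w = 6

U(5, 18) = 16.
Set U(w, 10) = 16 and solve.
With z = 10: (10 − 2) = 8, so (w − 4) = 16/8 = 2.
So w = 4 + 2 = 6.
Check: U(6, 10) = 16.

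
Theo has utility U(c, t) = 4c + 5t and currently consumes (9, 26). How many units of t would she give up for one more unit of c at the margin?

MRS = 0.8

MU_c = 4, MU_t = 5, so MRS = 4/5 = 0.8 at every bundle.
At (9, 26): MRS = 0.8.
The indifference curve has slope −0.8 at this bundle.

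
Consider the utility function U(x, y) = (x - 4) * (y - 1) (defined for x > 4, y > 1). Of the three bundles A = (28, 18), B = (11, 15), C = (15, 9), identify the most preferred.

Evaluate utility at each bundle:
U(A) = 408.
U(B) = 98.
U(C) = 88.
Highest utility is A, so A ≻ B ≻ C.

Bundle A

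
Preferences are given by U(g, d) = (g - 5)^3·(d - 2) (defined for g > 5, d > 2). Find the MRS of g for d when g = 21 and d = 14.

MU_g = 3·(g−5)^2·(d−2), MU_d = (g−5)^3.
MRS = (3/1)·(d−2)/(g−5).
At (21, 14): MRS = 2.25.
The indifference curve has slope −2.25 at this bundle.

MRS = 2.25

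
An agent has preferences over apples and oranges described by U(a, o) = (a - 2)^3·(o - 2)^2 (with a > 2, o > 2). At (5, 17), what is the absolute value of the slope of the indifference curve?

MRS = 7.5

MU_a = 3·(a−2)^2·(o−2)^2, MU_o = 2·(a−2)^3·(o−2).
MRS = (3/2)·(o−2)/(a−2).
At (5, 17): MRS = 7.5.
The indifference curve has slope −7.5 at this bundle.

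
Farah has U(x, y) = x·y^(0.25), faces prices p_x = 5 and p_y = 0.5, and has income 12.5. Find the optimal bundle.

MU_x = y^(0.25) and MU_y = 0.25·x·y^(-0.75).
MRS = MU_x/MU_y = (4)·y/x.
Tangency: set MRS = p_x/p_y = 5/0.5 = 10.
So (4)·y/x = 10, i.e. y = 2.5·x.
Substitute into the budget 5·x + 0.5·y = 12.5: 6.25·x = 12.5, so x* = 2.
Then y* = 2.5·2 = 5.

x* = 2, y* = 5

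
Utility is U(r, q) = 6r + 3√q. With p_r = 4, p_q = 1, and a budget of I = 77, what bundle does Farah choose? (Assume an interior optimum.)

r* = 19, q* = 1

MU_r = 6, MU_q = 3/(2√q).
MRS = 6 ÷ (3/(2√q)).
Tangency: set MRS = p_r/p_q = 4/1 = 4.
MRS depends only on q: 4·√q = 4 ⇒ √q = 4/4 = 1 ⇒ q* = 1.
From the budget, 4·r = 77 − 1·1 = 76, so r* = 19.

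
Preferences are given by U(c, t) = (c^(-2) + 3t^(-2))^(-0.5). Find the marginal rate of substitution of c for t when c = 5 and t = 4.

MRS = 64/375

For CES with ρ = -2, MRS = (1/3)·(t/c)^3.
At (5, 4): MRS = 64/375.
That is, one extra unit of c is worth 64/375 units of t at the margin.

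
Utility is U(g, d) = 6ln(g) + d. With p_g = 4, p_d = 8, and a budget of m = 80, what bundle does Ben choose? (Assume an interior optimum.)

g* = 12, d* = 4

MU_g = 6/g, MU_d = 1.
MRS = 6/g ÷ 1.
Tangency: set MRS = p_g/p_d = 4/8 = 0.5.
MRS depends only on g: 6/g = 0.5 ⇒ g* = 6/0.5 = 12.
From the budget, 8·d = 80 − 4·12 = 32, so d* = 4.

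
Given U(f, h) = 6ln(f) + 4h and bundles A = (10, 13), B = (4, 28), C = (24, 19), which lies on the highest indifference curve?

Evaluate utility at each bundle:
U(A) = 65.816.
U(B) = 120.318.
U(C) = 95.068.
Highest utility is B, so B ≻ C ≻ A.

Bundle B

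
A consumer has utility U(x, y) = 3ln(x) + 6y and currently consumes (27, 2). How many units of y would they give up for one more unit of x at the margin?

MRS = 1/54

MU_x = 3/x, MU_y = 6.
MRS = 3/x ÷ 6.
At (27, 2): MRS = 1/54.
The indifference curve has slope −1/54 at this bundle.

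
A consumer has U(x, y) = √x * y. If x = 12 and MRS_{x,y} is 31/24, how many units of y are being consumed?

y = 31

MU_x = 0.5·x^(-0.5)·y and MU_y = √x.
MRS = MU_x/MU_y = (0.5)·y/x.
Substitute x = 12: MRS = y/24. Setting y/24 = 31/24 gives y = (31/24)·24 = 31.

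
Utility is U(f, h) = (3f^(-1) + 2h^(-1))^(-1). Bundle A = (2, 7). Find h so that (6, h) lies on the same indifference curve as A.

U depends on (f, h) only through S = 3f^(-1) + 2h^(-1), so equal utility means equal S. At (2, 7): S = 25/14.
With f = 6: 3·6^(-1) = 0.5, so 2h^(-1) = 25/14 − 0.5 = 9/7, i.e. h^(-1) = 9/14.
Hence h = 1/(9/14) = 14/9.
Check: U(6, 14/9) = 0.56.

h = 14/9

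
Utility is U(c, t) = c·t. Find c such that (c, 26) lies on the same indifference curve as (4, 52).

U(4, 52) = 208.
Set U(c, 26) = 208 and solve.
With t = 26: c = 208/26 = 8.
Check: U(8, 26) = 208.

c = 8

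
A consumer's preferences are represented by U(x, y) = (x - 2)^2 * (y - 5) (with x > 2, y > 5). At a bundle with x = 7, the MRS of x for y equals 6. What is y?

y = 20

MU_x = 2·(x−2)·(y−5), MU_y = (x−2)^2.
MRS = (2/1)·(y−5)/(x−2).
Substitute x = 7: MRS = (y − 5)/2.5. Setting this equal to 6 gives y − 5 = 6·2.5 = 15, so y = 20.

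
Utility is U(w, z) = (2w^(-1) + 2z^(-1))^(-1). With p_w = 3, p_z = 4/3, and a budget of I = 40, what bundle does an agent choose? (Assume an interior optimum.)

For CES with ρ = -1, MRS = (z/w)^2.
Tangency: set MRS = p_w/p_z = 3/(4/3) = 2.25.
So (z/w)^2 = 2.25; taking the square root, z/w = 1.5, i.e. z = 1.5·w.
Substitute into the budget 3·w + (4/3)·z = 40: 5·w = 40, so w* = 8 and z* = 1.5·8 = 12.

w* = 8, z* = 12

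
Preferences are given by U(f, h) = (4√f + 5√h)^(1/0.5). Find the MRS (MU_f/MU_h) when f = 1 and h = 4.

MRS = 1.6

For CES with ρ = 0.5, MRS = (4/5)·√(h/f).
At (1, 4): MRS = 1.6.
That is, one extra unit of f is worth 1.6 units of h at the margin.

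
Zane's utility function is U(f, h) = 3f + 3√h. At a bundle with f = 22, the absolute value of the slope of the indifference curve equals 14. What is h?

h = 49

MU_f = 3, MU_h = 3/(2√h).
MRS = 3 ÷ (3/(2√h)).
MRS depends only on h: 2·√h = 14 ⇒ √h = 14/2 = 7 ⇒ h = 49.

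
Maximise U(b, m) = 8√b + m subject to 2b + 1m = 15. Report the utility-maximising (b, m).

b* = 4, m* = 7

MU_b = 8/(2√b), MU_m = 1.
MRS = 8/(2√b) ÷ 1.
Tangency: set MRS = p_b/p_m = 2/1 = 2.
MRS depends only on b: 4/√b = 2 ⇒ √b = 4/2 = 2 ⇒ b* = 4.
From the budget, 1·m = 15 − 2·4 = 7, so m* = 7.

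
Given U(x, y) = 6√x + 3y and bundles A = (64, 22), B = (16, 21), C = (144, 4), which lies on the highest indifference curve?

Bundle A

Evaluate utility at each bundle:
U(A) = 114.000.
U(B) = 87.000.
U(C) = 84.000.
Highest utility is A, so A ≻ B ≻ C.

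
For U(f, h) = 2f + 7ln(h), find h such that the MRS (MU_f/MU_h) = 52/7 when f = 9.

h = 26

MU_f = 2, MU_h = 7/h.
MRS = 2 ÷ (7/h).
MRS depends only on h: (2/7)·h = 52/7 ⇒ h = (52/7)/(2/7) = 26.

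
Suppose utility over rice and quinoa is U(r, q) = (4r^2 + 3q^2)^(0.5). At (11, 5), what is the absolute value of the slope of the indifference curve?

For CES with ρ = 2, MRS = (4/3)·(q/r)^(-1).
At (11, 5): MRS = 44/15.
So at (11, 5) the consumer would give up 44/15 units of q for one more unit of r.

MRS = 44/15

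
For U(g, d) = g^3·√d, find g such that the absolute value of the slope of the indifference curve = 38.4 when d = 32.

g = 5

MU_g = 3·g^2·√d and MU_d = 0.5·g^3·d^(-0.5).
MRS = MU_g/MU_d = (6)·d/g.
Substitute d = 32: MRS = 192/g. Setting 192/g = 38.4 gives g = 192/38.4 = 5.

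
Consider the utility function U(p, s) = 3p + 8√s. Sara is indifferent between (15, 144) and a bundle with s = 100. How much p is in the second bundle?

U(15, 144) = 141.
Set U(p, 100) = 141 and solve.
With s = 100: √100 = 10, so 3p = 141 − 8·10 = 61 and p = 61/3.
Check: U(61/3, 100) = 141.

p = 61/3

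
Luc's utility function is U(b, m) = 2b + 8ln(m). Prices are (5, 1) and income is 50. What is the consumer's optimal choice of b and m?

b* = 6, m* = 20

MU_b = 2, MU_m = 8/m.
MRS = 2 ÷ (8/m).
Tangency: set MRS = p_b/p_m = 5/1 = 5.
MRS depends only on m: 0.25·m = 5 ⇒ m* = 5/0.25 = 20.
From the budget, 5·b = 50 − 1·20 = 30, so b* = 6.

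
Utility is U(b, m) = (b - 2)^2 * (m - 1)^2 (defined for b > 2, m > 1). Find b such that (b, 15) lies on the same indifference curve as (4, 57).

b = 10

U(4, 57) = 12544.
Set U(b, 15) = 12544 and solve.
With m = 15: (15 − 1)^2 = 196, so (b − 2)^2 = 12544/196 = 64.
Taking the square root (with b > 2): b − 2 = 8, so b = 10.
Check: U(10, 15) = 12544.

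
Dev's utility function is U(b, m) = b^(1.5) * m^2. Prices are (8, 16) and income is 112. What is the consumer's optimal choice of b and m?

b* = 6, m* = 4

MU_b = 1.5·√b·m^2 and MU_m = 2·b^(1.5)·m.
MRS = MU_b/MU_m = (0.75)·m/b.
Tangency: set MRS = p_b/p_m = 8/16 = 0.5.
So (0.75)·m/b = 0.5, i.e. m = (2/3)·b.
Substitute into the budget 8·b + 16·m = 112: (56/3)·b = 112, so b* = 6.
Then m* = (2/3)·6 = 4.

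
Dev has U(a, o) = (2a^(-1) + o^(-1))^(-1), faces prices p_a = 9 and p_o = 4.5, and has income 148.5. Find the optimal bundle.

For CES with ρ = -1, MRS = (2/1)·(o/a)^2.
Tangency: set MRS = p_a/p_o = 9/4.5 = 2.
So (o/a)^2 = 1; taking the square root, o/a = 1, i.e. o = a.
Substitute into the budget 9·a + 4.5·o = 148.5: 13.5·a = 148.5, so a* = 11 and o* = 11.

a* = 11, o* = 11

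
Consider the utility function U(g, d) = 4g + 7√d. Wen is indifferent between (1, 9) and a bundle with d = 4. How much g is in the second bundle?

g = 2.75

U(1, 9) = 25.
Set U(g, 4) = 25 and solve.
With d = 4: √4 = 2, so 4g = 25 − 7·2 = 11 and g = 2.75.
Check: U(2.75, 4) = 25.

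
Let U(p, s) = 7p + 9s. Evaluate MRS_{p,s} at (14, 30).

MRS = 7/9

MU_p = 7, MU_s = 9, so MRS = 7/9 at every bundle.
At (14, 30): MRS = 7/9.
The indifference curve has slope −7/9 at this bundle.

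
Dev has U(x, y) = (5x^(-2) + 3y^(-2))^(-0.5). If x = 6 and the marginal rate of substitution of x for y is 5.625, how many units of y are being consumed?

For CES with ρ = -2, MRS = (5/3)·(y/x)^3.
Setting (5/3)·(y/6)^3 = 5.625 gives (y/6)^3 = 3.375, so y/6 = 1.5 and y = 9.

y = 9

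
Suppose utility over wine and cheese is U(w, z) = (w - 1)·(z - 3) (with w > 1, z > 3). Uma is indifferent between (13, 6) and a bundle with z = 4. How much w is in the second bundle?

U(13, 6) = 36.
Set U(w, 4) = 36 and solve.
With z = 4: (4 − 3) = 1, so (w − 1) = 36/1 = 36.
So w = 1 + 36 = 37.
Check: U(37, 4) = 36.

w = 37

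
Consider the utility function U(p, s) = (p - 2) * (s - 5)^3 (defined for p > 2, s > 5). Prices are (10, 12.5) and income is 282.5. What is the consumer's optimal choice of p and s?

p* = 7, s* = 17

MU_p = (s−5)^3, MU_s = 3·(p−2)·(s−5)^2.
MRS = (1/3)·(s−5)/(p−2).
Tangency: set MRS = p_p/p_s = 10/12.5 = 0.8.
So (1/3)·(s − 5)/(p − 2) = 0.8, i.e. (s − 5) = 2.4·(p − 2).
Rewrite the budget in excess-of-subsistence terms: 10·(p − 2) + 12.5·(s − 5) = 282.5 − 10·2 − 12.5·5 = 200.
Substituting, 40·(p − 2) = 200, so p − 2 = 5 and p* = 7.
Then s − 5 = 2.4·5 = 12, so s* = 17.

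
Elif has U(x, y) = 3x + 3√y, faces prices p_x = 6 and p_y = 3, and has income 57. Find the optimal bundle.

MU_x = 3, MU_y = 3/(2√y).
MRS = 3 ÷ (3/(2√y)).
Tangency: set MRS = p_x/p_y = 6/3 = 2.
MRS depends only on y: 2·√y = 2 ⇒ √y = 2/2 = 1 ⇒ y* = 1.
From the budget, 6·x = 57 − 3·1 = 54, so x* = 9.

x* = 9, y* = 1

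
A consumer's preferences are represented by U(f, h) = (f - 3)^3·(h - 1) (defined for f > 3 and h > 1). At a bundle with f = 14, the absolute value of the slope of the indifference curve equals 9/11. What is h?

MU_f = 3·(f−3)^2·(h−1), MU_h = (f−3)^3.
MRS = (3/1)·(h−1)/(f−3).
Substitute f = 14: MRS = (h − 1)/(11/3). Setting this equal to 9/11 gives h − 1 = (9/11)·(11/3) = 3, so h = 4.

h = 4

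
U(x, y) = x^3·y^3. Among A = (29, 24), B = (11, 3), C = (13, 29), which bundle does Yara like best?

Bundle A

Evaluate utility at each bundle:
U(A) = 337153536.
U(B) = 35937.
U(C) = 53582633.
Highest utility is A, so A ≻ C ≻ B.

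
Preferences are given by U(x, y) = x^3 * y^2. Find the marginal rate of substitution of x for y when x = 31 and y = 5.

MRS = 15/62

MU_x = 3·x^2·y^2 and MU_y = 2·x^3·y.
MRS = MU_x/MU_y = (3/2)·y/x.
At (31, 5): MRS = 15/62.
So at (31, 5) the consumer would give up 15/62 units of y for one more unit of x.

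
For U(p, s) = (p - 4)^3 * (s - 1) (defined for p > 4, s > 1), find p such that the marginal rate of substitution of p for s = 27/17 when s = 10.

p = 21

MU_p = 3·(p−4)^2·(s−1), MU_s = (p−4)^3.
MRS = (3/1)·(s−1)/(p−4).
Substitute s = 10: MRS = 27/(p − 4). Setting this equal to 27/17 gives p − 4 = 27/(27/17) = 17, so p = 21.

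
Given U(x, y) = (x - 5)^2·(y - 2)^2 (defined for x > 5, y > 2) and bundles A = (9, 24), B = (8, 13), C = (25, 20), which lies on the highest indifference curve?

Bundle C

Evaluate utility at each bundle:
U(A) = 7744.
U(B) = 1089.
U(C) = 129600.
Highest utility is C, so C ≻ A ≻ B.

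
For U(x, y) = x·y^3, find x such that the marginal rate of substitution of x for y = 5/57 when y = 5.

x = 19

MU_x = y^3 and MU_y = 3·x·y^2.
MRS = MU_x/MU_y = (1/3)·y/x.
Substitute y = 5: MRS = (5/3)/x. Setting (5/3)/x = 5/57 gives x = (5/3)/(5/57) = 19.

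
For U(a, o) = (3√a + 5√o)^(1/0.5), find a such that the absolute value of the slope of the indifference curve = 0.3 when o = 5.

For CES with ρ = 0.5, MRS = (3/5)·√(o/a).
Setting (3/5)·√(5/a) = 0.3 gives √(5/a) = 0.5, so 5/a = 0.25 and a = 20.

a = 20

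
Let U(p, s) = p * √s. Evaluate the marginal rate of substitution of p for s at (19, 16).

MRS = 32/19

MU_p = √s and MU_s = 0.5·p·s^(-0.5).
MRS = MU_p/MU_s = (2)·s/p.
At (19, 16): MRS = 32/19.
So at (19, 16) the consumer would give up 32/19 units of s for one more unit of p.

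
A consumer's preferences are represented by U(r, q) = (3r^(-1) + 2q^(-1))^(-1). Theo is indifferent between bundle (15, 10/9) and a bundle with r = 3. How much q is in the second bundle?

q = 2

U depends on (r, q) only through S = 3r^(-1) + 2q^(-1), so equal utility means equal S. At (15, 10/9): S = 2.
With r = 3: 3·3^(-1) = 1, so 2q^(-1) = 2 − 1 = 1, i.e. q^(-1) = 0.5.
Hence q = 1/0.5 = 2.
Check: U(3, 2) = 0.5.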